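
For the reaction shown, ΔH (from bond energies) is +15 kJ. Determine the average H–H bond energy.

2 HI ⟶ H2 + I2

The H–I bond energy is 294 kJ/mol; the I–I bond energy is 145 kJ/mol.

D(H–H) ≈ 428 kJ/mol

Let D be the H–H bond energy.
Σ(broken) = 2×294 = 588
Σ(formed) = 1×D + 1×145 = 145 + D
ΔH = Σ(broken) − Σ(formed) = (588) − (145 + D) = +443 − D
Setting this equal to +15 kJ gives D = 428 kJ/mol.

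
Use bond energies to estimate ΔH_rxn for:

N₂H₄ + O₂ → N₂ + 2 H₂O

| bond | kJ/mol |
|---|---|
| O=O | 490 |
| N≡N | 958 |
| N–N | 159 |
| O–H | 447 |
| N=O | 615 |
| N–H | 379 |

ΔH ≈ −581 kJ

Bonds broken (reactants):
  N–H: 4 × 379 = 1516
  N–N: 1 × 159 = 159
  O=O: 1 × 490 = 490
  Σ(broken) = 2165 kJ
Bonds formed (products):
  N≡N: 1 × 958 = 958
  O–H: 4 × 447 = 1788
  Σ(formed) = 2746 kJ
ΔH = Σ(broken) − Σ(formed) = 2165 − 2746 = −581 kJ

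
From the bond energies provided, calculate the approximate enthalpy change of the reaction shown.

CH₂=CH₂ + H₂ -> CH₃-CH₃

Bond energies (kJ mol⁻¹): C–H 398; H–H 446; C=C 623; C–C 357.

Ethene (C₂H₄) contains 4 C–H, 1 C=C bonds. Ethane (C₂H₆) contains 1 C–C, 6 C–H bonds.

ΔH ≈ −84 kJ

Bonds broken (reactants):
  C–H: 4 × 398 = 1592
  C=C: 1 × 623 = 623
  H–H: 1 × 446 = 446
  Σ(broken) = 2661 kJ
Bonds formed (products):
  C–C: 1 × 357 = 357
  C–H: 6 × 398 = 2388
  Σ(formed) = 2745 kJ
ΔH = Σ(broken) − Σ(formed) = 2661 − 2745 = −84 kJ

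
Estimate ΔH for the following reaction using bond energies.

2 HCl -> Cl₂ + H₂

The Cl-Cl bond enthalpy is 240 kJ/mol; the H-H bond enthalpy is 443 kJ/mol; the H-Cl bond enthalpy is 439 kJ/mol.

Bonds broken (reactants):
  H-Cl: 2 × 439 = 878
  Σ(broken) = 878 kJ
Bonds formed (products):
  Cl-Cl: 1 × 240 = 240
  H-H: 1 × 443 = 443
  Σ(formed) = 683 kJ
ΔH = Σ(broken) − Σ(formed) = 878 − 683 = +195 kJ

ΔH ≈ +195 kJ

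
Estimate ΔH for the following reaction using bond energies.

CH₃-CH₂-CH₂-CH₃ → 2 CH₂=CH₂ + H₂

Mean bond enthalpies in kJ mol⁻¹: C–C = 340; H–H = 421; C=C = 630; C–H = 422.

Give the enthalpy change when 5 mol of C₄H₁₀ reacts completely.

ΔH = +915 kJ

Bonds broken (reactants):
  C–C: 3 × 340 = 1020
  C–H: 10 × 422 = 4220
  Σ(broken) = 5240 kJ
Bonds formed (products):
  C–H: 8 × 422 = 3376
  C=C: 2 × 630 = 1260
  H–H: 1 × 421 = 421
  Σ(formed) = 5057 kJ
ΔH = Σ(broken) − Σ(formed) = 5240 − 5057 = +183 kJ
For 5× the reaction as written: 5 × (+183) = +915 kJ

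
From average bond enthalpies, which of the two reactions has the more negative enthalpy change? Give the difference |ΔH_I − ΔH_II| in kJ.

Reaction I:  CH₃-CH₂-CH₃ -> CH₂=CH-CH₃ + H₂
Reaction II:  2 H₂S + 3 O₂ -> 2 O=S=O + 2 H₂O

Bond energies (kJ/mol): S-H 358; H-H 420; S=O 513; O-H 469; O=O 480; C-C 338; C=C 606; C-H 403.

Reaction I:
  Bonds broken (reactants):
    C-C: 2 × 338 = 676
    C-H: 8 × 403 = 3224
    Σ(broken) = 3900 kJ
  Bonds formed (products):
    C-C: 1 × 338 = 338
    C-H: 6 × 403 = 2418
    C=C: 1 × 606 = 606
    H-H: 1 × 420 = 420
    Σ(formed) = 3782 kJ
  ΔH_I = 3900 − 3782 = +118 kJ
Reaction II:
  Bonds broken (reactants):
    O=O: 3 × 480 = 1440
    S-H: 4 × 358 = 1432
    Σ(broken) = 2872 kJ
  Bonds formed (products):
    O-H: 4 × 469 = 1876
    S=O: 4 × 513 = 2052
    Σ(formed) = 3928 kJ
  ΔH_II = 2872 − 3928 = −1056 kJ
ΔH_I − ΔH_II = +1174 kJ, so reaction II has the more negative ΔH; |ΔH_I − ΔH_II| = 1174 kJ.

Reaction II, by 1174 kJ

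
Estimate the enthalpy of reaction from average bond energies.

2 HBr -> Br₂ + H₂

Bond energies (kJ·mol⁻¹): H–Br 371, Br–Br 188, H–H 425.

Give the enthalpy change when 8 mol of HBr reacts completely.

Bonds broken (reactants):
  H–Br: 2 × 371 = 742
  Σ(broken) = 742 kJ
Bonds formed (products):
  Br–Br: 1 × 188 = 188
  H–H: 1 × 425 = 425
  Σ(formed) = 613 kJ
ΔH = Σ(broken) − Σ(formed) = 742 − 613 = +129 kJ
For 4× the reaction as written: 4 × (+129) = +516 kJ

ΔH = +516 kJ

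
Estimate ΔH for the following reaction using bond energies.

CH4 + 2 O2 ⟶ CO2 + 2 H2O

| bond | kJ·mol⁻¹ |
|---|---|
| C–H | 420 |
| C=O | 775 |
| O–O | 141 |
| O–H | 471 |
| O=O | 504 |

Bonds broken (reactants):
  C–H: 4 × 420 = 1680
  O=O: 2 × 504 = 1008
  Σ(broken) = 2688 kJ
Bonds formed (products):
  C=O: 2 × 775 = 1550
  O–H: 4 × 471 = 1884
  Σ(formed) = 3434 kJ
ΔH = Σ(broken) − Σ(formed) = 2688 − 3434 = −746 kJ

ΔH ≈ −746 kJ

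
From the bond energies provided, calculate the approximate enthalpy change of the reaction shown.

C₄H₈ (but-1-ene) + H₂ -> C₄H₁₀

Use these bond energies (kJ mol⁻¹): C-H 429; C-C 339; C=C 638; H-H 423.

Bonds broken (reactants):
  C-C: 2 × 339 = 678
  C-H: 8 × 429 = 3432
  C=C: 1 × 638 = 638
  H-H: 1 × 423 = 423
  Σ(broken) = 5171 kJ
Bonds formed (products):
  C-C: 3 × 339 = 1017
  C-H: 10 × 429 = 4290
  Σ(formed) = 5307 kJ
ΔH = Σ(broken) − Σ(formed) = 5171 − 5307 = −136 kJ

ΔH ≈ −136 kJ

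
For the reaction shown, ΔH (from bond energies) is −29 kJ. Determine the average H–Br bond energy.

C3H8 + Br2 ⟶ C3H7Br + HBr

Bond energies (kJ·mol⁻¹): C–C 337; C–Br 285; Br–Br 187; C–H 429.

Let D be the H–Br bond energy.
Σ(broken) = 1×187 + 2×337 + 8×429 = 4293
Σ(formed) = 1×285 + 2×337 + 7×429 + 1×D = 3962 + D
ΔH = Σ(broken) − Σ(formed) = (4293) − (3962 + D) = +331 − D
Setting this equal to −29 kJ gives D = 360 kJ/mol.

D(H–Br) ≈ 360 kJ/mol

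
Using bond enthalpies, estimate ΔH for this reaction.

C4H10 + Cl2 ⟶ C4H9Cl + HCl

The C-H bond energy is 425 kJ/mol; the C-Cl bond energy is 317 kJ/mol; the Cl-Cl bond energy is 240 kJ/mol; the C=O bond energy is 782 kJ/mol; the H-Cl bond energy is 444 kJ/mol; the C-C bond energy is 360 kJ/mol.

Bonds broken (reactants):
  C-C: 3 × 360 = 1080
  C-H: 10 × 425 = 4250
  Cl-Cl: 1 × 240 = 240
  Σ(broken) = 5570 kJ
Bonds formed (products):
  C-C: 3 × 360 = 1080
  C-Cl: 1 × 317 = 317
  C-H: 9 × 425 = 3825
  H-Cl: 1 × 444 = 444
  Σ(formed) = 5666 kJ
ΔH = Σ(broken) − Σ(formed) = 5570 − 5666 = −96 kJ

ΔH ≈ −96 kJ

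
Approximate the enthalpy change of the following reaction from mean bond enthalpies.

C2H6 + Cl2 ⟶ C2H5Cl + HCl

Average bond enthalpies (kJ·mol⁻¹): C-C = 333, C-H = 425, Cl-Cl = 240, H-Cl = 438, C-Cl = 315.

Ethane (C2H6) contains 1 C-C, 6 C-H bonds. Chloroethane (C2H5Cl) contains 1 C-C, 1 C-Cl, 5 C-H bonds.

ΔH ≈ −88 kJ

Bonds broken (reactants):
  C-C: 1 × 333 = 333
  C-H: 6 × 425 = 2550
  Cl-Cl: 1 × 240 = 240
  Σ(broken) = 3123 kJ
Bonds formed (products):
  C-C: 1 × 333 = 333
  C-Cl: 1 × 315 = 315
  C-H: 5 × 425 = 2125
  H-Cl: 1 × 438 = 438
  Σ(formed) = 3211 kJ
ΔH = Σ(broken) − Σ(formed) = 3123 − 3211 = −88 kJ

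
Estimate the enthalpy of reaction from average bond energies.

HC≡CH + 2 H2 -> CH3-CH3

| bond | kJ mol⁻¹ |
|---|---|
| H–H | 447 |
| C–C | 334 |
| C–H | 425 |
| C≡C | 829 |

Bonds broken (reactants):
  C≡C: 1 × 829 = 829
  C–H: 2 × 425 = 850
  H–H: 2 × 447 = 894
  Σ(broken) = 2573 kJ
Bonds formed (products):
  C–C: 1 × 334 = 334
  C–H: 6 × 425 = 2550
  Σ(formed) = 2884 kJ
ΔH = Σ(broken) − Σ(formed) = 2573 − 2884 = −311 kJ

ΔH ≈ −311 kJ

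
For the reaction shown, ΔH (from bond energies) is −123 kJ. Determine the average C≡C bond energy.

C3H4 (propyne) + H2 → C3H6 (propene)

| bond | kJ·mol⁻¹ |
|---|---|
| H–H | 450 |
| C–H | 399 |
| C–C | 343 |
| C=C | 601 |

Let D be the C≡C bond energy.
Σ(broken) = 1×D + 1×343 + 4×399 + 1×450 = 2389 + D
Σ(formed) = 1×343 + 6×399 + 1×601 = 3338
ΔH = Σ(broken) − Σ(formed) = (2389 + D) − (3338) = −949 + D
Setting this equal to −123 kJ gives D = 826 kJ/mol.

D(C≡C) ≈ 826 kJ/mol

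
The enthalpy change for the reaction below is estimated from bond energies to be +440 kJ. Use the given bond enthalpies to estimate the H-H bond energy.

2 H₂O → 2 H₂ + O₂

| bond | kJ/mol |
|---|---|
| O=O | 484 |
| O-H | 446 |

Let D be the H-H bond energy.
Σ(broken) = 4×446 = 1784
Σ(formed) = 2×D + 1×484 = 484 + 2D
ΔH = Σ(broken) − Σ(formed) = (1784) − (484 + 2D) = +1300 − 2D
Setting this equal to +440 kJ gives 2D = 860, so D = 430 kJ/mol.

D(H-H) ≈ 430 kJ/mol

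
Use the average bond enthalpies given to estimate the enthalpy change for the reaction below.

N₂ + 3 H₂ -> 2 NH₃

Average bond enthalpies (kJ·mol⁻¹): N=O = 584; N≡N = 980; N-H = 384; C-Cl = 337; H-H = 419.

ΔH ≈ −67 kJ

Bonds broken (reactants):
  H-H: 3 × 419 = 1257
  N≡N: 1 × 980 = 980
  Σ(broken) = 2237 kJ
Bonds formed (products):
  N-H: 6 × 384 = 2304
  Σ(formed) = 2304 kJ
ΔH = Σ(broken) − Σ(formed) = 2237 − 2304 = −67 kJ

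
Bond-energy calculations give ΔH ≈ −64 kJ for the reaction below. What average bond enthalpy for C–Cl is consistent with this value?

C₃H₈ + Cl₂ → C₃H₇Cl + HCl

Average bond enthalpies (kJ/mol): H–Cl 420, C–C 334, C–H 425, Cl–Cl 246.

D(C–Cl) ≈ 315 kJ/mol

Let D be the C–Cl bond energy.
Σ(broken) = 2×334 + 8×425 + 1×246 = 4314
Σ(formed) = 2×334 + 1×D + 7×425 + 1×420 = 4063 + D
ΔH = Σ(broken) − Σ(formed) = (4314) − (4063 + D) = +251 − D
Setting this equal to −64 kJ gives D = 315 kJ/mol.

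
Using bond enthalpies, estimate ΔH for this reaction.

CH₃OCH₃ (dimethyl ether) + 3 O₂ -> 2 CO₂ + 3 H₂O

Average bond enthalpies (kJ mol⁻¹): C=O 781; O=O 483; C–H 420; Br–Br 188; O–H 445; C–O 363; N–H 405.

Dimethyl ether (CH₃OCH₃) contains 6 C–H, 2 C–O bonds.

ΔH ≈ −1099 kJ

Bonds broken (reactants):
  C–H: 6 × 420 = 2520
  C–O: 2 × 363 = 726
  O=O: 3 × 483 = 1449
  Σ(broken) = 4695 kJ
Bonds formed (products):
  C=O: 4 × 781 = 3124
  O–H: 6 × 445 = 2670
  Σ(formed) = 5794 kJ
ΔH = Σ(broken) − Σ(formed) = 4695 − 5794 = −1099 kJ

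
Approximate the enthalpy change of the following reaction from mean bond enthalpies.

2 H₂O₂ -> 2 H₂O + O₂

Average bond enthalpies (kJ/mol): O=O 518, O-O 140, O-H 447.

ΔH ≈ −238 kJ

Bonds broken (reactants):
  O-H: 4 × 447 = 1788
  O-O: 2 × 140 = 280
  Σ(broken) = 2068 kJ
Bonds formed (products):
  O-H: 4 × 447 = 1788
  O=O: 1 × 518 = 518
  Σ(formed) = 2306 kJ
ΔH = Σ(broken) − Σ(formed) = 2068 − 2306 = −238 kJ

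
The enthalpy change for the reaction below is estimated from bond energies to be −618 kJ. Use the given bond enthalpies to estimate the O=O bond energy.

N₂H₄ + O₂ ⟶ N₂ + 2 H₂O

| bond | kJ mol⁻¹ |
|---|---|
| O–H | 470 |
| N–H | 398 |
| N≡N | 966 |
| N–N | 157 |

D(O=O) ≈ 479 kJ/mol

Let D be the O=O bond energy.
Σ(broken) = 4×398 + 1×157 + 1×D = 1749 + D
Σ(formed) = 1×966 + 4×470 = 2846
ΔH = Σ(broken) − Σ(formed) = (1749 + D) − (2846) = −1097 + D
Setting this equal to −618 kJ gives D = 479 kJ/mol.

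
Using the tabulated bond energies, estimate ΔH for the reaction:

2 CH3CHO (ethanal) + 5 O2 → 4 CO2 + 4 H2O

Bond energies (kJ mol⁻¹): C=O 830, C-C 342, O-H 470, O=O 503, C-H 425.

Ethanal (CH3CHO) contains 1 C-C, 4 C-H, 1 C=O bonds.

ΔH ≈ −2141 kJ

Bonds broken (reactants):
  C-C: 2 × 342 = 684
  C-H: 8 × 425 = 3400
  C=O: 2 × 830 = 1660
  O=O: 5 × 503 = 2515
  Σ(broken) = 8259 kJ
Bonds formed (products):
  C=O: 8 × 830 = 6640
  O-H: 8 × 470 = 3760
  Σ(formed) = 10400 kJ
ΔH = Σ(broken) − Σ(formed) = 8259 − 10400 = −2141 kJ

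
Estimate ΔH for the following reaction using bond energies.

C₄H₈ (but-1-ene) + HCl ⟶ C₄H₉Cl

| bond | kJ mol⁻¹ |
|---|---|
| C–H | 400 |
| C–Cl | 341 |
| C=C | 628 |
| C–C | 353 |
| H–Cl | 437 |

ΔH ≈ −29 kJ

Bonds broken (reactants):
  C–C: 2 × 353 = 706
  C–H: 8 × 400 = 3200
  C=C: 1 × 628 = 628
  H–Cl: 1 × 437 = 437
  Σ(broken) = 4971 kJ
Bonds formed (products):
  C–C: 3 × 353 = 1059
  C–Cl: 1 × 341 = 341
  C–H: 9 × 400 = 3600
  Σ(formed) = 5000 kJ
ΔH = Σ(broken) − Σ(formed) = 4971 − 5000 = −29 kJ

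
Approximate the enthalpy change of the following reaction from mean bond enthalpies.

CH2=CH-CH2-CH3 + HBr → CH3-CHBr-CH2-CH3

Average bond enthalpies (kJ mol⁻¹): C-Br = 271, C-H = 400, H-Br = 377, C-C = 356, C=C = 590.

ΔH ≈ −60 kJ

Bonds broken (reactants):
  C-C: 2 × 356 = 712
  C-H: 8 × 400 = 3200
  C=C: 1 × 590 = 590
  H-Br: 1 × 377 = 377
  Σ(broken) = 4879 kJ
Bonds formed (products):
  C-Br: 1 × 271 = 271
  C-C: 3 × 356 = 1068
  C-H: 9 × 400 = 3600
  Σ(formed) = 4939 kJ
ΔH = Σ(broken) − Σ(formed) = 4879 − 4939 = −60 kJ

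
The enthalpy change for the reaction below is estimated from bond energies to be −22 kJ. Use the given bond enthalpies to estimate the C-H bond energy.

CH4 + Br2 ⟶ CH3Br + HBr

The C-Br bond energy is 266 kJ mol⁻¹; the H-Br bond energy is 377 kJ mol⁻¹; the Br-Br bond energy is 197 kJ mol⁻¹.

D(C-H) ≈ 424 kJ/mol

Let D be the C-H bond energy.
Σ(broken) = 1×197 + 4×D = 197 + 4D
Σ(formed) = 1×266 + 3×D + 1×377 = 643 + 3D
ΔH = Σ(broken) − Σ(formed) = (197 + 4D) − (643 + 3D) = −446 + D
Setting this equal to −22 kJ gives D = 424 kJ/mol.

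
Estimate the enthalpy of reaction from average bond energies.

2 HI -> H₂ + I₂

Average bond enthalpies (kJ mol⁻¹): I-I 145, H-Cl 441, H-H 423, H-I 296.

ΔH ≈ +24 kJ

Bonds broken (reactants):
  H-I: 2 × 296 = 592
  Σ(broken) = 592 kJ
Bonds formed (products):
  H-H: 1 × 423 = 423
  I-I: 1 × 145 = 145
  Σ(formed) = 568 kJ
ΔH = Σ(broken) − Σ(formed) = 592 − 568 = +24 kJ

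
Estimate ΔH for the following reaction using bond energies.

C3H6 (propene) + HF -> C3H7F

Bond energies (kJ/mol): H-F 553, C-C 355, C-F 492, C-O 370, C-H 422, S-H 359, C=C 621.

Bonds broken (reactants):
  C-C: 1 × 355 = 355
  C-H: 6 × 422 = 2532
  C=C: 1 × 621 = 621
  H-F: 1 × 553 = 553
  Σ(broken) = 4061 kJ
Bonds formed (products):
  C-C: 2 × 355 = 710
  C-F: 1 × 492 = 492
  C-H: 7 × 422 = 2954
  Σ(formed) = 4156 kJ
ΔH = Σ(broken) − Σ(formed) = 4061 − 4156 = −95 kJ

ΔH ≈ −95 kJ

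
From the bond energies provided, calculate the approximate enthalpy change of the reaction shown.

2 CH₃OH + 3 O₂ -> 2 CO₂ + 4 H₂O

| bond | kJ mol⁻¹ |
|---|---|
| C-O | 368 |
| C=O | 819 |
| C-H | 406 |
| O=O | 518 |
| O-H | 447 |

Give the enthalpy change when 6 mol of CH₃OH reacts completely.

Bonds broken (reactants):
  C-H: 6 × 406 = 2436
  C-O: 2 × 368 = 736
  O-H: 2 × 447 = 894
  O=O: 3 × 518 = 1554
  Σ(broken) = 5620 kJ
Bonds formed (products):
  C=O: 4 × 819 = 3276
  O-H: 8 × 447 = 3576
  Σ(formed) = 6852 kJ
ΔH = Σ(broken) − Σ(formed) = 5620 − 6852 = −1232 kJ
For 3× the reaction as written: 3 × (−1232) = −3696 kJ

ΔH = −3696 kJ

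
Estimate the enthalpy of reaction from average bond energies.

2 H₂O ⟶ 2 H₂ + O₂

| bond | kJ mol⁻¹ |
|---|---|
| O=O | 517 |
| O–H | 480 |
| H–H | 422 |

ΔH ≈ +559 kJ

Bonds broken (reactants):
  O–H: 4 × 480 = 1920
  Σ(broken) = 1920 kJ
Bonds formed (products):
  H–H: 2 × 422 = 844
  O=O: 1 × 517 = 517
  Σ(formed) = 1361 kJ
ΔH = Σ(broken) − Σ(formed) = 1920 − 1361 = +559 kJ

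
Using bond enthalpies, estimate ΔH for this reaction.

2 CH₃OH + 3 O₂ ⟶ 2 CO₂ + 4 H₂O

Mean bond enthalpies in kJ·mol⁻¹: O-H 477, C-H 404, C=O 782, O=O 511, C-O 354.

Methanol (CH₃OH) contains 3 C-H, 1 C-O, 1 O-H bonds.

Bonds broken (reactants):
  C-H: 6 × 404 = 2424
  C-O: 2 × 354 = 708
  O-H: 2 × 477 = 954
  O=O: 3 × 511 = 1533
  Σ(broken) = 5619 kJ
Bonds formed (products):
  C=O: 4 × 782 = 3128
  O-H: 8 × 477 = 3816
  Σ(formed) = 6944 kJ
ΔH = Σ(broken) − Σ(formed) = 5619 − 6944 = −1325 kJ

ΔH ≈ −1325 kJ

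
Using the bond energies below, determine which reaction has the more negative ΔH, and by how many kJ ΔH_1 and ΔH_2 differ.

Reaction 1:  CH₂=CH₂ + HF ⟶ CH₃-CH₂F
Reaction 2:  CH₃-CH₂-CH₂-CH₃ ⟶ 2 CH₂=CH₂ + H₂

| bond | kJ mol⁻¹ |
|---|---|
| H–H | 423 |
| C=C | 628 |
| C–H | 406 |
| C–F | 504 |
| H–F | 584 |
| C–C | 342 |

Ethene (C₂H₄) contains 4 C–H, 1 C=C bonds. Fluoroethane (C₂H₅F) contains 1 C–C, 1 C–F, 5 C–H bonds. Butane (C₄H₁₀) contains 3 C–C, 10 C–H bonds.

Reaction 1:
  Bonds broken (reactants):
    C–H: 4 × 406 = 1624
    C=C: 1 × 628 = 628
    H–F: 1 × 584 = 584
    Σ(broken) = 2836 kJ
  Bonds formed (products):
    C–C: 1 × 342 = 342
    C–F: 1 × 504 = 504
    C–H: 5 × 406 = 2030
    Σ(formed) = 2876 kJ
  ΔH_1 = 2836 − 2876 = −40 kJ
Reaction 2:
  Bonds broken (reactants):
    C–C: 3 × 342 = 1026
    C–H: 10 × 406 = 4060
    Σ(broken) = 5086 kJ
  Bonds formed (products):
    C–H: 8 × 406 = 3248
    C=C: 2 × 628 = 1256
    H–H: 1 × 423 = 423
    Σ(formed) = 4927 kJ
  ΔH_2 = 5086 − 4927 = +159 kJ
ΔH_1 − ΔH_2 = −199 kJ, so reaction 1 has the more negative ΔH; |ΔH_1 − ΔH_2| = 199 kJ.

Reaction 1, by 199 kJ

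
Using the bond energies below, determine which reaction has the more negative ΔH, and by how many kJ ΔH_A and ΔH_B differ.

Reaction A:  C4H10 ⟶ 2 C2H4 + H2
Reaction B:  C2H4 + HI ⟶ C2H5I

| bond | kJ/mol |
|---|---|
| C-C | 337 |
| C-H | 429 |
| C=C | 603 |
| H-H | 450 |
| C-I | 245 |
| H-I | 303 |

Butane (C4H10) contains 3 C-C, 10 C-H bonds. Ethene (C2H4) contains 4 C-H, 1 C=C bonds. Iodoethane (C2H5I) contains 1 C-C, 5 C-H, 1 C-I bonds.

Reaction B, by 318 kJ

Reaction A:
  Bonds broken (reactants):
    C-C: 3 × 337 = 1011
    C-H: 10 × 429 = 4290
    Σ(broken) = 5301 kJ
  Bonds formed (products):
    C-H: 8 × 429 = 3432
    C=C: 2 × 603 = 1206
    H-H: 1 × 450 = 450
    Σ(formed) = 5088 kJ
  ΔH_A = 5301 − 5088 = +213 kJ
Reaction B:
  Bonds broken (reactants):
    C-H: 4 × 429 = 1716
    C=C: 1 × 603 = 603
    H-I: 1 × 303 = 303
    Σ(broken) = 2622 kJ
  Bonds formed (products):
    C-C: 1 × 337 = 337
    C-H: 5 × 429 = 2145
    C-I: 1 × 245 = 245
    Σ(formed) = 2727 kJ
  ΔH_B = 2622 − 2727 = −105 kJ
ΔH_A − ΔH_B = +318 kJ, so reaction B has the more negative ΔH; |ΔH_A − ΔH_B| = 318 kJ.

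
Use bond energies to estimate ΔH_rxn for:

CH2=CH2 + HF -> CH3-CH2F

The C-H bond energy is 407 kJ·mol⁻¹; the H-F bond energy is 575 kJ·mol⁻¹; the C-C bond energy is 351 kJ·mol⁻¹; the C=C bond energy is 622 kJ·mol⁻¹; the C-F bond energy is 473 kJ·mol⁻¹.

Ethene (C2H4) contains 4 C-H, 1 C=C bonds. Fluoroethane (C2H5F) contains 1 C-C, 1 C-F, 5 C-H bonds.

Bonds broken (reactants):
  C-H: 4 × 407 = 1628
  C=C: 1 × 622 = 622
  H-F: 1 × 575 = 575
  Σ(broken) = 2825 kJ
Bonds formed (products):
  C-C: 1 × 351 = 351
  C-F: 1 × 473 = 473
  C-H: 5 × 407 = 2035
  Σ(formed) = 2859 kJ
ΔH = Σ(broken) − Σ(formed) = 2825 − 2859 = −34 kJ

ΔH ≈ −34 kJ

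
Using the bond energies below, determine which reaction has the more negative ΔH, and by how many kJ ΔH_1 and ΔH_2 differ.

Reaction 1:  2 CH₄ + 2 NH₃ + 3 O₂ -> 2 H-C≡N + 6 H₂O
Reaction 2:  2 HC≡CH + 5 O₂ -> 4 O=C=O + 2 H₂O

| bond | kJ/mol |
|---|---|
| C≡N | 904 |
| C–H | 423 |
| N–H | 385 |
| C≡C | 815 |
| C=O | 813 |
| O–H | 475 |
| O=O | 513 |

Reaction 1:
  Bonds broken (reactants):
    C–H: 8 × 423 = 3384
    N–H: 6 × 385 = 2310
    O=O: 3 × 513 = 1539
    Σ(broken) = 7233 kJ
  Bonds formed (products):
    C≡N: 2 × 904 = 1808
    C–H: 2 × 423 = 846
    O–H: 12 × 475 = 5700
    Σ(formed) = 8354 kJ
  ΔH_1 = 7233 − 8354 = −1121 kJ
Reaction 2:
  Bonds broken (reactants):
    C≡C: 2 × 815 = 1630
    C–H: 4 × 423 = 1692
    O=O: 5 × 513 = 2565
    Σ(broken) = 5887 kJ
  Bonds formed (products):
    C=O: 8 × 813 = 6504
    O–H: 4 × 475 = 1900
    Σ(formed) = 8404 kJ
  ΔH_2 = 5887 − 8404 = −2517 kJ
ΔH_1 − ΔH_2 = +1396 kJ, so reaction 2 has the more negative ΔH; |ΔH_1 − ΔH_2| = 1396 kJ.

Reaction 2, by 1396 kJ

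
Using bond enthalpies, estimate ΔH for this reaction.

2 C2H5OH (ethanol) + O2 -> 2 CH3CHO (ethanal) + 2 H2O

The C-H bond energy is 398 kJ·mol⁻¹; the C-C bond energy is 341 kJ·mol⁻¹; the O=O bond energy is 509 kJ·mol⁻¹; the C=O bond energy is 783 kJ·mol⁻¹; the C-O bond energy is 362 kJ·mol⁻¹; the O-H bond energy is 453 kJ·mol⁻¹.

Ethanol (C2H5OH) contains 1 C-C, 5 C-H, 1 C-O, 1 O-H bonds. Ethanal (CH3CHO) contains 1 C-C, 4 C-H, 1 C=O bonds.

Bonds broken (reactants):
  C-C: 2 × 341 = 682
  C-H: 10 × 398 = 3980
  C-O: 2 × 362 = 724
  O-H: 2 × 453 = 906
  O=O: 1 × 509 = 509
  Σ(broken) = 6801 kJ
Bonds formed (products):
  C-C: 2 × 341 = 682
  C-H: 8 × 398 = 3184
  C=O: 2 × 783 = 1566
  O-H: 4 × 453 = 1812
  Σ(formed) = 7244 kJ
ΔH = Σ(broken) − Σ(formed) = 6801 − 7244 = −443 kJ

ΔH ≈ −443 kJ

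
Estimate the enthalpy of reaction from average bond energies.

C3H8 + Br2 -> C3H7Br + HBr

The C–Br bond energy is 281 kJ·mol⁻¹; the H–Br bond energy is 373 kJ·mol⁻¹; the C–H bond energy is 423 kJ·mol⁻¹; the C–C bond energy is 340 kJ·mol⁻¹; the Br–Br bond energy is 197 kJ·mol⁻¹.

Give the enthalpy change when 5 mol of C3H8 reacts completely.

Bonds broken (reactants):
  Br–Br: 1 × 197 = 197
  C–C: 2 × 340 = 680
  C–H: 8 × 423 = 3384
  Σ(broken) = 4261 kJ
Bonds formed (products):
  C–Br: 1 × 281 = 281
  C–C: 2 × 340 = 680
  C–H: 7 × 423 = 2961
  H–Br: 1 × 373 = 373
  Σ(formed) = 4295 kJ
ΔH = Σ(broken) − Σ(formed) = 4261 − 4295 = −34 kJ
For 5× the reaction as written: 5 × (−34) = −170 kJ

ΔH = −170 kJ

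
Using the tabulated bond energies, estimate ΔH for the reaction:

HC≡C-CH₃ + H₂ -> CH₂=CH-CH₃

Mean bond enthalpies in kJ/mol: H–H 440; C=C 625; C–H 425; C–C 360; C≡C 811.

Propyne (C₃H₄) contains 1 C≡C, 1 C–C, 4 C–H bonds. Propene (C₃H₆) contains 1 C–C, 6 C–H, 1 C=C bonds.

Bonds broken (reactants):
  C≡C: 1 × 811 = 811
  C–C: 1 × 360 = 360
  C–H: 4 × 425 = 1700
  H–H: 1 × 440 = 440
  Σ(broken) = 3311 kJ
Bonds formed (products):
  C–C: 1 × 360 = 360
  C–H: 6 × 425 = 2550
  C=C: 1 × 625 = 625
  Σ(formed) = 3535 kJ
ΔH = Σ(broken) − Σ(formed) = 3311 − 3535 = −224 kJ

ΔH ≈ −224 kJ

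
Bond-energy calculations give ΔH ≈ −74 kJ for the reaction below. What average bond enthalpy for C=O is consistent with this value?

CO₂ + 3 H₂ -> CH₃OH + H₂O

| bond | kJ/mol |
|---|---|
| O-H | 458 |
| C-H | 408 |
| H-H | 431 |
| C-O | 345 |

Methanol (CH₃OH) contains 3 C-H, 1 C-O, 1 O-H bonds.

Let D be the C=O bond energy.
Σ(broken) = 2×D + 3×431 = 1293 + 2D
Σ(formed) = 3×408 + 1×345 + 3×458 = 2943
ΔH = Σ(broken) − Σ(formed) = (1293 + 2D) − (2943) = −1650 + 2D
Setting this equal to −74 kJ gives 2D = 1576, so D = 788 kJ/mol.

D(C=O) ≈ 788 kJ/mol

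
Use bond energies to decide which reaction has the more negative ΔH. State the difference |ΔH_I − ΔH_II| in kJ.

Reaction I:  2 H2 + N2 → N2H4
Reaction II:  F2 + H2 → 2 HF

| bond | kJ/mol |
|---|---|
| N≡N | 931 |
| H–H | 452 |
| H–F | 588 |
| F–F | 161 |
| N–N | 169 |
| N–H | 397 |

Reaction I:
  Bonds broken (reactants):
    H–H: 2 × 452 = 904
    N≡N: 1 × 931 = 931
    Σ(broken) = 1835 kJ
  Bonds formed (products):
    N–H: 4 × 397 = 1588
    N–N: 1 × 169 = 169
    Σ(formed) = 1757 kJ
  ΔH_I = 1835 − 1757 = +78 kJ
Reaction II:
  Bonds broken (reactants):
    F–F: 1 × 161 = 161
    H–H: 1 × 452 = 452
    Σ(broken) = 613 kJ
  Bonds formed (products):
    H–F: 2 × 588 = 1176
    Σ(formed) = 1176 kJ
  ΔH_II = 613 − 1176 = −563 kJ
ΔH_I − ΔH_II = +641 kJ, so reaction II has the more negative ΔH; |ΔH_I − ΔH_II| = 641 kJ.

Reaction II, by 641 kJ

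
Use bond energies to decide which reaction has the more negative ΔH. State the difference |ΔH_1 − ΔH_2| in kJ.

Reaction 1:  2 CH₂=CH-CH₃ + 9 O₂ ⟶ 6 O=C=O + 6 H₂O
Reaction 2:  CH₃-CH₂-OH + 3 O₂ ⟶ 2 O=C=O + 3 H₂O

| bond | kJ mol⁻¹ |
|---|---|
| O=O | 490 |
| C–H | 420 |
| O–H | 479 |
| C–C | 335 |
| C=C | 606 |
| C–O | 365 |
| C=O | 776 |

Reaction 1, by 2499 kJ

Reaction 1:
  Bonds broken (reactants):
    C–C: 2 × 335 = 670
    C–H: 12 × 420 = 5040
    C=C: 2 × 606 = 1212
    O=O: 9 × 490 = 4410
    Σ(broken) = 11332 kJ
  Bonds formed (products):
    C=O: 12 × 776 = 9312
    O–H: 12 × 479 = 5748
    Σ(formed) = 15060 kJ
  ΔH_1 = 11332 − 15060 = −3728 kJ
Reaction 2:
  Bonds broken (reactants):
    C–C: 1 × 335 = 335
    C–H: 5 × 420 = 2100
    C–O: 1 × 365 = 365
    O–H: 1 × 479 = 479
    O=O: 3 × 490 = 1470
    Σ(broken) = 4749 kJ
  Bonds formed (products):
    C=O: 4 × 776 = 3104
    O–H: 6 × 479 = 2874
    Σ(formed) = 5978 kJ
  ΔH_2 = 4749 − 5978 = −1229 kJ
ΔH_1 − ΔH_2 = −2499 kJ, so reaction 1 has the more negative ΔH; |ΔH_1 − ΔH_2| = 2499 kJ.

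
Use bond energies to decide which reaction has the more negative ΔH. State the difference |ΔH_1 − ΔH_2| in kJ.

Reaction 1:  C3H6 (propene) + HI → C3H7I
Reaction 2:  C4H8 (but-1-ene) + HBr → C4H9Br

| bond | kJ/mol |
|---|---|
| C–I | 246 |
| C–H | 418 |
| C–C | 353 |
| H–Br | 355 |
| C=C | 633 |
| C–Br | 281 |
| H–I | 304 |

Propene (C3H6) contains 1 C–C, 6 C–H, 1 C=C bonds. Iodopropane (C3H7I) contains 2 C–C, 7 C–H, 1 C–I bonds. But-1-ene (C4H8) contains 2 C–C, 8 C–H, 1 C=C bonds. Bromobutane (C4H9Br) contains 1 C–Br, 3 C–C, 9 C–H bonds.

Reaction 1, by 16 kJ

Reaction 1:
  Bonds broken (reactants):
    C–C: 1 × 353 = 353
    C–H: 6 × 418 = 2508
    C=C: 1 × 633 = 633
    H–I: 1 × 304 = 304
    Σ(broken) = 3798 kJ
  Bonds formed (products):
    C–C: 2 × 353 = 706
    C–H: 7 × 418 = 2926
    C–I: 1 × 246 = 246
    Σ(formed) = 3878 kJ
  ΔH_1 = 3798 − 3878 = −80 kJ
Reaction 2:
  Bonds broken (reactants):
    C–C: 2 × 353 = 706
    C–H: 8 × 418 = 3344
    C=C: 1 × 633 = 633
    H–Br: 1 × 355 = 355
    Σ(broken) = 5038 kJ
  Bonds formed (products):
    C–Br: 1 × 281 = 281
    C–C: 3 × 353 = 1059
    C–H: 9 × 418 = 3762
    Σ(formed) = 5102 kJ
  ΔH_2 = 5038 − 5102 = −64 kJ
ΔH_1 − ΔH_2 = −16 kJ, so reaction 1 has the more negative ΔH; |ΔH_1 − ΔH_2| = 16 kJ.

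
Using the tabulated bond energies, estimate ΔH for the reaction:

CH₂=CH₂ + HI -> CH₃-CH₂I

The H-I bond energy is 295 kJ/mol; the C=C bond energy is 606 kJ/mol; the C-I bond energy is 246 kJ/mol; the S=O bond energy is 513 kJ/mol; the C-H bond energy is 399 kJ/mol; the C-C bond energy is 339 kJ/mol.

ΔH ≈ −83 kJ

Bonds broken (reactants):
  C-H: 4 × 399 = 1596
  C=C: 1 × 606 = 606
  H-I: 1 × 295 = 295
  Σ(broken) = 2497 kJ
Bonds formed (products):
  C-C: 1 × 339 = 339
  C-H: 5 × 399 = 1995
  C-I: 1 × 246 = 246
  Σ(formed) = 2580 kJ
ΔH = Σ(broken) − Σ(formed) = 2497 − 2580 = −83 kJ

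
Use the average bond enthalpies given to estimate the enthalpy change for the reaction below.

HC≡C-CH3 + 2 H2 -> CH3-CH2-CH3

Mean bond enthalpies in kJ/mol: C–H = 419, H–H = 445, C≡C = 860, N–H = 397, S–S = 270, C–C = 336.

ΔH ≈ −262 kJ

Bonds broken (reactants):
  C≡C: 1 × 860 = 860
  C–C: 1 × 336 = 336
  C–H: 4 × 419 = 1676
  H–H: 2 × 445 = 890
  Σ(broken) = 3762 kJ
Bonds formed (products):
  C–C: 2 × 336 = 672
  C–H: 8 × 419 = 3352
  Σ(formed) = 4024 kJ
ΔH = Σ(broken) − Σ(formed) = 3762 − 4024 = −262 kJ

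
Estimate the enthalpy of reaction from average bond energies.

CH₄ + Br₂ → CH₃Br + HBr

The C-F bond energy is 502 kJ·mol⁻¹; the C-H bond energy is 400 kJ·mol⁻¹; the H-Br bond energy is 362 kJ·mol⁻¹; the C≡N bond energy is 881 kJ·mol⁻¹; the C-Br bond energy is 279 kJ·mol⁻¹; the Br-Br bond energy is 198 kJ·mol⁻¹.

ΔH ≈ −43 kJ

Bonds broken (reactants):
  Br-Br: 1 × 198 = 198
  C-H: 4 × 400 = 1600
  Σ(broken) = 1798 kJ
Bonds formed (products):
  C-Br: 1 × 279 = 279
  C-H: 3 × 400 = 1200
  H-Br: 1 × 362 = 362
  Σ(formed) = 1841 kJ
ΔH = Σ(broken) − Σ(formed) = 1798 − 1841 = −43 kJ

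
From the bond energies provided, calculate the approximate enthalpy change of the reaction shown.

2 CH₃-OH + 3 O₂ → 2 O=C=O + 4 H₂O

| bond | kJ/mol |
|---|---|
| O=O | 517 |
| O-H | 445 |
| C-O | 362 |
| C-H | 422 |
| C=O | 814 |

ΔH ≈ −1119 kJ

Bonds broken (reactants):
  C-H: 6 × 422 = 2532
  C-O: 2 × 362 = 724
  O-H: 2 × 445 = 890
  O=O: 3 × 517 = 1551
  Σ(broken) = 5697 kJ
Bonds formed (products):
  C=O: 4 × 814 = 3256
  O-H: 8 × 445 = 3560
  Σ(formed) = 6816 kJ
ΔH = Σ(broken) − Σ(formed) = 5697 − 6816 = −1119 kJ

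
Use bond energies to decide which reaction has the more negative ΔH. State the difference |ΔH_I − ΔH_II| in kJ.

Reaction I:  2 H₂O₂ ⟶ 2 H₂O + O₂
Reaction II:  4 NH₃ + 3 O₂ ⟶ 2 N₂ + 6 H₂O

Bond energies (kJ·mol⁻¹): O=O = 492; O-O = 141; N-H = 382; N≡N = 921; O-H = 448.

Reaction I:
  Bonds broken (reactants):
    O-H: 4 × 448 = 1792
    O-O: 2 × 141 = 282
    Σ(broken) = 2074 kJ
  Bonds formed (products):
    O-H: 4 × 448 = 1792
    O=O: 1 × 492 = 492
    Σ(formed) = 2284 kJ
  ΔH_I = 2074 − 2284 = −210 kJ
Reaction II:
  Bonds broken (reactants):
    N-H: 12 × 382 = 4584
    O=O: 3 × 492 = 1476
    Σ(broken) = 6060 kJ
  Bonds formed (products):
    N≡N: 2 × 921 = 1842
    O-H: 12 × 448 = 5376
    Σ(formed) = 7218 kJ
  ΔH_II = 6060 − 7218 = −1158 kJ
ΔH_I − ΔH_II = +948 kJ, so reaction II has the more negative ΔH; |ΔH_I − ΔH_II| = 948 kJ.

Reaction II, by 948 kJ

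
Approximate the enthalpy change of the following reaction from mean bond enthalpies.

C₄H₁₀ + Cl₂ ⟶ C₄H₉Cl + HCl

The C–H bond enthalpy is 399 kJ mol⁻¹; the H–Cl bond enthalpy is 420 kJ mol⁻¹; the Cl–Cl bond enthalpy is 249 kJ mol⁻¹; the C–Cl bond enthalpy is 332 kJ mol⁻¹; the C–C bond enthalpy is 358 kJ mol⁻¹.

ΔH ≈ −104 kJ

Bonds broken (reactants):
  C–C: 3 × 358 = 1074
  C–H: 10 × 399 = 3990
  Cl–Cl: 1 × 249 = 249
  Σ(broken) = 5313 kJ
Bonds formed (products):
  C–C: 3 × 358 = 1074
  C–Cl: 1 × 332 = 332
  C–H: 9 × 399 = 3591
  H–Cl: 1 × 420 = 420
  Σ(formed) = 5417 kJ
ΔH = Σ(broken) − Σ(formed) = 5313 − 5417 = −104 kJ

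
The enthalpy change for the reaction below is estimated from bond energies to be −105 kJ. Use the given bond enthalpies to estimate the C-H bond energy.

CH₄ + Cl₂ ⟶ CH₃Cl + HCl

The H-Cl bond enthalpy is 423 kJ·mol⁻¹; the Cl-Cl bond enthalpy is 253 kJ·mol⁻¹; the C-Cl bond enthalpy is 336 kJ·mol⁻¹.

Let D be the C-H bond energy.
Σ(broken) = 4×D + 1×253 = 253 + 4D
Σ(formed) = 1×336 + 3×D + 1×423 = 759 + 3D
ΔH = Σ(broken) − Σ(formed) = (253 + 4D) − (759 + 3D) = −506 + D
Setting this equal to −105 kJ gives D = 401 kJ/mol.

D(C-H) ≈ 401 kJ/mol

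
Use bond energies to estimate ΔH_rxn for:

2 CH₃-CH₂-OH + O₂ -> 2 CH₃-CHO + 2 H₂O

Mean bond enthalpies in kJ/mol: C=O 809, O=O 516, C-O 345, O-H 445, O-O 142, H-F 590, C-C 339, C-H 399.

ΔH ≈ −504 kJ

Bonds broken (reactants):
  C-C: 2 × 339 = 678
  C-H: 10 × 399 = 3990
  C-O: 2 × 345 = 690
  O-H: 2 × 445 = 890
  O=O: 1 × 516 = 516
  Σ(broken) = 6764 kJ
Bonds formed (products):
  C-C: 2 × 339 = 678
  C-H: 8 × 399 = 3192
  C=O: 2 × 809 = 1618
  O-H: 4 × 445 = 1780
  Σ(formed) = 7268 kJ
ΔH = Σ(broken) − Σ(formed) = 6764 − 7268 = −504 kJ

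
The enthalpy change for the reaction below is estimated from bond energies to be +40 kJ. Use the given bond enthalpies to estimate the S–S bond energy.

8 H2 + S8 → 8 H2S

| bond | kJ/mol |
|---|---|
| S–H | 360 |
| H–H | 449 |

Let D be the S–S bond energy.
Σ(broken) = 8×449 + 8×D = 3592 + 8D
Σ(formed) = 16×360 = 5760
ΔH = Σ(broken) − Σ(formed) = (3592 + 8D) − (5760) = −2168 + 8D
Setting this equal to +40 kJ gives 8D = 2208, so D = 276 kJ/mol.

D(S–S) ≈ 276 kJ/mol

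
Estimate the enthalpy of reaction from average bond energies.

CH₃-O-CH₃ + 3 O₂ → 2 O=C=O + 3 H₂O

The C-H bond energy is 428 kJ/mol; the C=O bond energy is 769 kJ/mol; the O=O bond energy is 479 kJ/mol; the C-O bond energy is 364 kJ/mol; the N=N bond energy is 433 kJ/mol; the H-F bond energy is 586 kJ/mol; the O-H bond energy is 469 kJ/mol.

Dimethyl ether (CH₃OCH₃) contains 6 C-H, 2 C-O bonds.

Bonds broken (reactants):
  C-H: 6 × 428 = 2568
  C-O: 2 × 364 = 728
  O=O: 3 × 479 = 1437
  Σ(broken) = 4733 kJ
Bonds formed (products):
  C=O: 4 × 769 = 3076
  O-H: 6 × 469 = 2814
  Σ(formed) = 5890 kJ
ΔH = Σ(broken) − Σ(formed) = 4733 − 5890 = −1157 kJ

ΔH ≈ −1157 kJ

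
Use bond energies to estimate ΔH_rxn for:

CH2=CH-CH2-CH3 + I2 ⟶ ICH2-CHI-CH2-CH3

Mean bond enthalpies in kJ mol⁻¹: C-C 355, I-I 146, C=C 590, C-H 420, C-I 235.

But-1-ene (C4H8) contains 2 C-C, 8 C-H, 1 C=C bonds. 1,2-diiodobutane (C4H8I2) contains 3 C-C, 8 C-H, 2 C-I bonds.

ΔH ≈ −89 kJ

Bonds broken (reactants):
  C-C: 2 × 355 = 710
  C-H: 8 × 420 = 3360
  C=C: 1 × 590 = 590
  I-I: 1 × 146 = 146
  Σ(broken) = 4806 kJ
Bonds formed (products):
  C-C: 3 × 355 = 1065
  C-H: 8 × 420 = 3360
  C-I: 2 × 235 = 470
  Σ(formed) = 4895 kJ
ΔH = Σ(broken) − Σ(formed) = 4806 − 4895 = −89 kJ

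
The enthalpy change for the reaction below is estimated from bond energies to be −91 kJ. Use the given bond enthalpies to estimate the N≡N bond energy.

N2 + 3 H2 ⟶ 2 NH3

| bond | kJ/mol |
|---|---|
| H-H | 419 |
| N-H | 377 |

D(N≡N) ≈ 914 kJ/mol

Let D be the N≡N bond energy.
Σ(broken) = 3×419 + 1×D = 1257 + D
Σ(formed) = 6×377 = 2262
ΔH = Σ(broken) − Σ(formed) = (1257 + D) − (2262) = −1005 + D
Setting this equal to −91 kJ gives D = 914 kJ/mol.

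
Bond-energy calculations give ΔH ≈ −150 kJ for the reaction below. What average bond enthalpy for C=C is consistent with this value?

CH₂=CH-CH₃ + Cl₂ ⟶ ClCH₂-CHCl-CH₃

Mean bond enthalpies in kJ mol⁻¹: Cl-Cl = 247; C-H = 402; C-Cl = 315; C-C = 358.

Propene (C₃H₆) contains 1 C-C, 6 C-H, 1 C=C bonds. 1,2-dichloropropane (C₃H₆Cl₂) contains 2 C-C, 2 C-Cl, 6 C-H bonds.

Let D be the C=C bond energy.
Σ(broken) = 1×358 + 6×402 + 1×D + 1×247 = 3017 + D
Σ(formed) = 2×358 + 2×315 + 6×402 = 3758
ΔH = Σ(broken) − Σ(formed) = (3017 + D) − (3758) = −741 + D
Setting this equal to −150 kJ gives D = 591 kJ/mol.

D(C=C) ≈ 591 kJ/mol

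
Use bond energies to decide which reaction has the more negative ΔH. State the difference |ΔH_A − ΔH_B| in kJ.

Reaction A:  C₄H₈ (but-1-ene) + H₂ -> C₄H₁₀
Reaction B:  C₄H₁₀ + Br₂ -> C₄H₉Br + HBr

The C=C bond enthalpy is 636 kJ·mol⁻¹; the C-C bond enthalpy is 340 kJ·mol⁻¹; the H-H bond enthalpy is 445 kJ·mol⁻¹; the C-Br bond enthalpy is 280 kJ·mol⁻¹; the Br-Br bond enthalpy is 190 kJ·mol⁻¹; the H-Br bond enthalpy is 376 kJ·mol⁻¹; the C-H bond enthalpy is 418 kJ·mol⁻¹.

Reaction A:
  Bonds broken (reactants):
    C-C: 2 × 340 = 680
    C-H: 8 × 418 = 3344
    C=C: 1 × 636 = 636
    H-H: 1 × 445 = 445
    Σ(broken) = 5105 kJ
  Bonds formed (products):
    C-C: 3 × 340 = 1020
    C-H: 10 × 418 = 4180
    Σ(formed) = 5200 kJ
  ΔH_A = 5105 − 5200 = −95 kJ
Reaction B:
  Bonds broken (reactants):
    Br-Br: 1 × 190 = 190
    C-C: 3 × 340 = 1020
    C-H: 10 × 418 = 4180
    Σ(broken) = 5390 kJ
  Bonds formed (products):
    C-Br: 1 × 280 = 280
    C-C: 3 × 340 = 1020
    C-H: 9 × 418 = 3762
    H-Br: 1 × 376 = 376
    Σ(formed) = 5438 kJ
  ΔH_B = 5390 − 5438 = −48 kJ
ΔH_A − ΔH_B = −47 kJ, so reaction A has the more negative ΔH; |ΔH_A − ΔH_B| = 47 kJ.

Reaction A, by 47 kJ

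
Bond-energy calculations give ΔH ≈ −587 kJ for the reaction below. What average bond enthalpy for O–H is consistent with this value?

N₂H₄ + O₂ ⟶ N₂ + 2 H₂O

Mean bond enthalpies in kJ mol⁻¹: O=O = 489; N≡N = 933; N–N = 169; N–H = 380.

D(O–H) ≈ 458 kJ/mol

Let D be the O–H bond energy.
Σ(broken) = 4×380 + 1×169 + 1×489 = 2178
Σ(formed) = 1×933 + 4×D = 933 + 4D
ΔH = Σ(broken) − Σ(formed) = (2178) − (933 + 4D) = +1245 − 4D
Setting this equal to −587 kJ gives 4D = 1832, so D = 458 kJ/mol.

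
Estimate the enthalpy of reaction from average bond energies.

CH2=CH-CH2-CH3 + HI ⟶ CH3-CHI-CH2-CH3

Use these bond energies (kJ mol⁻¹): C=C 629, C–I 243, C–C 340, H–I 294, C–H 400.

ΔH ≈ −60 kJ

Bonds broken (reactants):
  C–C: 2 × 340 = 680
  C–H: 8 × 400 = 3200
  C=C: 1 × 629 = 629
  H–I: 1 × 294 = 294
  Σ(broken) = 4803 kJ
Bonds formed (products):
  C–C: 3 × 340 = 1020
  C–H: 9 × 400 = 3600
  C–I: 1 × 243 = 243
  Σ(formed) = 4863 kJ
ΔH = Σ(broken) − Σ(formed) = 4803 − 4863 = −60 kJ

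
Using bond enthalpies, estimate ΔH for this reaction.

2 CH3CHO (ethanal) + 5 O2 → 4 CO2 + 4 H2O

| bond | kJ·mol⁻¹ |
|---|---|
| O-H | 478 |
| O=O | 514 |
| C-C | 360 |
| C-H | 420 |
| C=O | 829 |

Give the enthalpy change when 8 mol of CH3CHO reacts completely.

ΔH = −8592 kJ

Bonds broken (reactants):
  C-C: 2 × 360 = 720
  C-H: 8 × 420 = 3360
  C=O: 2 × 829 = 1658
  O=O: 5 × 514 = 2570
  Σ(broken) = 8308 kJ
Bonds formed (products):
  C=O: 8 × 829 = 6632
  O-H: 8 × 478 = 3824
  Σ(formed) = 10456 kJ
ΔH = Σ(broken) − Σ(formed) = 8308 − 10456 = −2148 kJ
For 4× the reaction as written: 4 × (−2148) = −8592 kJ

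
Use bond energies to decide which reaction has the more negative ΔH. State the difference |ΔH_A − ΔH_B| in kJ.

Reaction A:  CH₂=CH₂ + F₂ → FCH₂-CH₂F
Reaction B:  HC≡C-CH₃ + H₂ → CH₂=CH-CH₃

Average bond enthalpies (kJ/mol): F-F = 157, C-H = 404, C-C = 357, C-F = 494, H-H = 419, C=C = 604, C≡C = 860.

Reaction A, by 451 kJ

Reaction A:
  Bonds broken (reactants):
    C-H: 4 × 404 = 1616
    C=C: 1 × 604 = 604
    F-F: 1 × 157 = 157
    Σ(broken) = 2377 kJ
  Bonds formed (products):
    C-C: 1 × 357 = 357
    C-F: 2 × 494 = 988
    C-H: 4 × 404 = 1616
    Σ(formed) = 2961 kJ
  ΔH_A = 2377 − 2961 = −584 kJ
Reaction B:
  Bonds broken (reactants):
    C≡C: 1 × 860 = 860
    C-C: 1 × 357 = 357
    C-H: 4 × 404 = 1616
    H-H: 1 × 419 = 419
    Σ(broken) = 3252 kJ
  Bonds formed (products):
    C-C: 1 × 357 = 357
    C-H: 6 × 404 = 2424
    C=C: 1 × 604 = 604
    Σ(formed) = 3385 kJ
  ΔH_B = 3252 − 3385 = −133 kJ
ΔH_A − ΔH_B = −451 kJ, so reaction A has the more negative ΔH; |ΔH_A − ΔH_B| = 451 kJ.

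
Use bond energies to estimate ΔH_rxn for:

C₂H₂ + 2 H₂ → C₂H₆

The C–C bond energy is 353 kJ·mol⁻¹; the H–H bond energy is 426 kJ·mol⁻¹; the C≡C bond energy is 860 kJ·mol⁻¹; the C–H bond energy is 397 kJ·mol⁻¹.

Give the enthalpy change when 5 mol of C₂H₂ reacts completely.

ΔH = −1145 kJ

Bonds broken (reactants):
  C≡C: 1 × 860 = 860
  C–H: 2 × 397 = 794
  H–H: 2 × 426 = 852
  Σ(broken) = 2506 kJ
Bonds formed (products):
  C–C: 1 × 353 = 353
  C–H: 6 × 397 = 2382
  Σ(formed) = 2735 kJ
ΔH = Σ(broken) − Σ(formed) = 2506 − 2735 = −229 kJ
For 5× the reaction as written: 5 × (−229) = −1145 kJ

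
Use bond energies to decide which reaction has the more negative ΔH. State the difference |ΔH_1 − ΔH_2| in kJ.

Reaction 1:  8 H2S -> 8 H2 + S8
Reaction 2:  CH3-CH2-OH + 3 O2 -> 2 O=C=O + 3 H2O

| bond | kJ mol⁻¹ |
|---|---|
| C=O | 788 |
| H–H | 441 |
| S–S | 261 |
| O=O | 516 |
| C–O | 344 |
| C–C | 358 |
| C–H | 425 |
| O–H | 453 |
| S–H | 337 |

Reaction 2, by 818 kJ

Reaction 1:
  Bonds broken (reactants):
    S–H: 16 × 337 = 5392
    Σ(broken) = 5392 kJ
  Bonds formed (products):
    H–H: 8 × 441 = 3528
    S–S: 8 × 261 = 2088
    Σ(formed) = 5616 kJ
  ΔH_1 = 5392 − 5616 = −224 kJ
Reaction 2:
  Bonds broken (reactants):
    C–C: 1 × 358 = 358
    C–H: 5 × 425 = 2125
    C–O: 1 × 344 = 344
    O–H: 1 × 453 = 453
    O=O: 3 × 516 = 1548
    Σ(broken) = 4828 kJ
  Bonds formed (products):
    C=O: 4 × 788 = 3152
    O–H: 6 × 453 = 2718
    Σ(formed) = 5870 kJ
  ΔH_2 = 4828 − 5870 = −1042 kJ
ΔH_1 − ΔH_2 = +818 kJ, so reaction 2 has the more negative ΔH; |ΔH_1 − ΔH_2| = 818 kJ.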